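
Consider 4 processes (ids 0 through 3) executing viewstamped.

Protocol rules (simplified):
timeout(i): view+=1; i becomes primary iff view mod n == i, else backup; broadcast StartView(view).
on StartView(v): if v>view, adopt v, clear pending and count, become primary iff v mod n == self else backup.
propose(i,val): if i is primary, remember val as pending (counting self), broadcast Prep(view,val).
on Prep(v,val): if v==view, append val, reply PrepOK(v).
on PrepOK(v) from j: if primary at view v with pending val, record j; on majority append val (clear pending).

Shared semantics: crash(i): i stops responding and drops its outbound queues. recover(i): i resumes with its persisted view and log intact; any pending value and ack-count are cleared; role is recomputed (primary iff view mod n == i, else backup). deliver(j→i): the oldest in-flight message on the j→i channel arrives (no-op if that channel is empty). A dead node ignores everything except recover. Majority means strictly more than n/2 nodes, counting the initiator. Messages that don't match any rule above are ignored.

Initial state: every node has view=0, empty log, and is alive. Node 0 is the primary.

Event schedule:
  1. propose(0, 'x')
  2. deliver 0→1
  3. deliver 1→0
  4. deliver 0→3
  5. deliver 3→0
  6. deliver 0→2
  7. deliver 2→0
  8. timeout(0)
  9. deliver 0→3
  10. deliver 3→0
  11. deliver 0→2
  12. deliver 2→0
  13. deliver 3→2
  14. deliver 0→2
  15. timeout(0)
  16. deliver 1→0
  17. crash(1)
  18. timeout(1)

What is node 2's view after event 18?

1

step 1 propose(0,'x'): —
step 2 deliver 0→1: 1={back,v=0,log=x}
step 3 deliver 1→0: —
step 4 deliver 0→3: 3={back,v=0,log=x}
step 5 deliver 3→0: 0={prim,v=0,log=x}
step 6 deliver 0→2: 2={back,v=0,log=x}
step 7 deliver 2→0: —
step 8 timeout(0): 0={back,v=1,log=x}
step 9 deliver 0→3: 3={back,v=1,log=x}
step 10 deliver 3→0: —
step 11 deliver 0→2: 2={back,v=1,log=x}
step 12 deliver 2→0: —
step 13 deliver 3→2: —
step 14 deliver 0→2: —
step 15 timeout(0): 0={back,v=2,log=x}
step 16 deliver 1→0: —
step 17 crash(1): 1={✗back,v=0,log=x}
step 18 timeout(1): —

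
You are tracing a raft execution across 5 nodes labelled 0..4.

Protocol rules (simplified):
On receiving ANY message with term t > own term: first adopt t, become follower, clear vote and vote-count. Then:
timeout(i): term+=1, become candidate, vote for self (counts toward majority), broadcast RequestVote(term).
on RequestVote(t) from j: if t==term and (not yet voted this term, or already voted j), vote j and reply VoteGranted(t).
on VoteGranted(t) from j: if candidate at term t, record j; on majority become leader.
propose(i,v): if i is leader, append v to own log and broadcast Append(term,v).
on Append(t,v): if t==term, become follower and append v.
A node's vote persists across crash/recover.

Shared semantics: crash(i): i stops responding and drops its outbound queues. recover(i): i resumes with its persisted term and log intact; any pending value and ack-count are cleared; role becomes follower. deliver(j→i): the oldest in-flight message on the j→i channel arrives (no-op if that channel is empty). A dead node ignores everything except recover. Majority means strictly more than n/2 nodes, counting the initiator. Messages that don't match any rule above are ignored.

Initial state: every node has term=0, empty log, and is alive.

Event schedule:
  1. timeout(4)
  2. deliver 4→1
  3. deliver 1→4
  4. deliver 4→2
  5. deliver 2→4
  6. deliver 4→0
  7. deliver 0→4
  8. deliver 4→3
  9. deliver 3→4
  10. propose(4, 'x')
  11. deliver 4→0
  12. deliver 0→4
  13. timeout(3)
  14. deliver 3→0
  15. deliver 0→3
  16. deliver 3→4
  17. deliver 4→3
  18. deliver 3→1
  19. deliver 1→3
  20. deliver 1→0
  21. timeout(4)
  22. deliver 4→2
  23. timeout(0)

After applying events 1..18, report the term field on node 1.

after 1 — timeout(4): n4:cand/t1/[-]
after 2 — deliver 4→1: n1:foll/t1/[-]
after 3 — deliver 1→4: ·
after 4 — deliver 4→2: n2:foll/t1/[-]
after 5 — deliver 2→4: n4:lead/t1/[-]
after 6 — deliver 4→0: n0:foll/t1/[-]
after 7 — deliver 0→4: ·
after 8 — deliver 4→3: n3:foll/t1/[-]
after 9 — deliver 3→4: ·
after 10 — propose(4,'x'): n4:lead/t1/[x]
after 11 — deliver 4→0: n0:foll/t1/[x]
after 12 — deliver 0→4: ·
after 13 — timeout(3): n3:cand/t2/[-]
after 14 — deliver 3→0: n0:foll/t2/[x]
after 15 — deliver 0→3: ·
after 16 — deliver 3→4: n4:foll/t2/[x]
after 17 — deliver 4→3: ·
after 18 — deliver 3→1: n1:foll/t2/[-]

2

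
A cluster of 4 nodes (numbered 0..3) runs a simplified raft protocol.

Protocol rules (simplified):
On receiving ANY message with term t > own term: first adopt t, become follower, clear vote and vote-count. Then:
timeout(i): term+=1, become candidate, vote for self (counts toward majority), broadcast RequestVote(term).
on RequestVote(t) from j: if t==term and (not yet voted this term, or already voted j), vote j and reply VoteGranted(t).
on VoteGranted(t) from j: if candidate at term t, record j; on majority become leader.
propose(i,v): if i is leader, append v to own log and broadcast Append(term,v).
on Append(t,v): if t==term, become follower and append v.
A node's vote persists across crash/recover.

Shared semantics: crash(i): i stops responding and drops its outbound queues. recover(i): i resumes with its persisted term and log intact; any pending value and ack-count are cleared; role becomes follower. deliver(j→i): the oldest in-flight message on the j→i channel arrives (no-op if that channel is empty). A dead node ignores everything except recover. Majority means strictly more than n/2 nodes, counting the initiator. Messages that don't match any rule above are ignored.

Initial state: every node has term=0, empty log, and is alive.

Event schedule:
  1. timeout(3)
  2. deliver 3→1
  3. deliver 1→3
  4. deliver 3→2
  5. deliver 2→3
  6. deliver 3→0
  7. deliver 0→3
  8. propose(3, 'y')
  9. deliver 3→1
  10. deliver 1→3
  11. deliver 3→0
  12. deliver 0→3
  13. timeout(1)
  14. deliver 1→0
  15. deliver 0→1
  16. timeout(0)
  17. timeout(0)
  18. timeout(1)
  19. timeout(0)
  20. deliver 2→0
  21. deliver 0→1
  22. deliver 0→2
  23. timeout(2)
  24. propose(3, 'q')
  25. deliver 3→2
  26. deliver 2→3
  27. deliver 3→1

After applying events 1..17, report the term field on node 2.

[1] timeout(3) → N3(cand t1 [-])
[2] deliver 3→1 → N1(foll t1 [-])
[3] deliver 1→3 → ∅
[4] deliver 3→2 → N2(foll t1 [-])
[5] deliver 2→3 → N3(lead t1 [-])
[6] deliver 3→0 → N0(foll t1 [-])
[7] deliver 0→3 → ∅
[8] propose(3,'y') → N3(lead t1 [y])
[9] deliver 3→1 → N1(foll t1 [y])
[10] deliver 1→3 → ∅
[11] deliver 3→0 → N0(foll t1 [y])
[12] deliver 0→3 → ∅
[13] timeout(1) → N1(cand t2 [y])
[14] deliver 1→0 → N0(foll t2 [y])
[15] deliver 0→1 → ∅
[16] timeout(0) → N0(cand t3 [y])
[17] timeout(0) → N0(cand t4 [y])

1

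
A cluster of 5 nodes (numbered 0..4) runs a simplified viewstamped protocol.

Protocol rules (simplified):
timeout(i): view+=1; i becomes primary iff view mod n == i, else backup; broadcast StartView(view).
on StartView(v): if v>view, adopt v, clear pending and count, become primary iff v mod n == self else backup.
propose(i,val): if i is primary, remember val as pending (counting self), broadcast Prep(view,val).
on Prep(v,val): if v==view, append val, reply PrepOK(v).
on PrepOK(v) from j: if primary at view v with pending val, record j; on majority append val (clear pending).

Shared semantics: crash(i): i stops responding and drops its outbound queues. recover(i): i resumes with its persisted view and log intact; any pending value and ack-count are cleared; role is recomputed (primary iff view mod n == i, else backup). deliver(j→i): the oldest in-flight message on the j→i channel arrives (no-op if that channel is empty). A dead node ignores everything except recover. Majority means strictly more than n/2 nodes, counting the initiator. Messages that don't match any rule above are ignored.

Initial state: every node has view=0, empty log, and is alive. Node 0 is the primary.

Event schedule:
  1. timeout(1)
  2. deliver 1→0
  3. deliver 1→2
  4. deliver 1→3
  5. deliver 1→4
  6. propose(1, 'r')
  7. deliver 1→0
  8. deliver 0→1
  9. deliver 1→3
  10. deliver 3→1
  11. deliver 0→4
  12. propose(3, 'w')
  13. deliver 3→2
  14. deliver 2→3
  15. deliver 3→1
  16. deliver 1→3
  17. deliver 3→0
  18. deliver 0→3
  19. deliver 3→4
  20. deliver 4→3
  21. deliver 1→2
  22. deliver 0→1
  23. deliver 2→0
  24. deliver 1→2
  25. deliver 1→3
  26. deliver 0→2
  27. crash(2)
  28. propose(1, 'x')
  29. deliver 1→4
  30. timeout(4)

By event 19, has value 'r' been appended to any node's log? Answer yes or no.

yes

after 1 — timeout(1): n1:prim/v1/[-]
after 2 — deliver 1→0: n0:back/v1/[-]
after 3 — deliver 1→2: n2:back/v1/[-]
after 4 — deliver 1→3: n3:back/v1/[-]
after 5 — deliver 1→4: n4:back/v1/[-]
after 6 — propose(1,'r'): ·
after 7 — deliver 1→0: n0:back/v1/[r]
after 8 — deliver 0→1: ·
after 9 — deliver 1→3: n3:back/v1/[r]
after 10 — deliver 3→1: n1:prim/v1/[r]
after 11 — deliver 0→4: ·
after 12 — propose(3,'w'): ·
after 13 — deliver 3→2: ·
after 14 — deliver 2→3: ·
after 15 — deliver 3→1: ·
after 16 — deliver 1→3: ·
after 17 — deliver 3→0: ·
after 18 — deliver 0→3: ·
after 19 — deliver 3→4: ·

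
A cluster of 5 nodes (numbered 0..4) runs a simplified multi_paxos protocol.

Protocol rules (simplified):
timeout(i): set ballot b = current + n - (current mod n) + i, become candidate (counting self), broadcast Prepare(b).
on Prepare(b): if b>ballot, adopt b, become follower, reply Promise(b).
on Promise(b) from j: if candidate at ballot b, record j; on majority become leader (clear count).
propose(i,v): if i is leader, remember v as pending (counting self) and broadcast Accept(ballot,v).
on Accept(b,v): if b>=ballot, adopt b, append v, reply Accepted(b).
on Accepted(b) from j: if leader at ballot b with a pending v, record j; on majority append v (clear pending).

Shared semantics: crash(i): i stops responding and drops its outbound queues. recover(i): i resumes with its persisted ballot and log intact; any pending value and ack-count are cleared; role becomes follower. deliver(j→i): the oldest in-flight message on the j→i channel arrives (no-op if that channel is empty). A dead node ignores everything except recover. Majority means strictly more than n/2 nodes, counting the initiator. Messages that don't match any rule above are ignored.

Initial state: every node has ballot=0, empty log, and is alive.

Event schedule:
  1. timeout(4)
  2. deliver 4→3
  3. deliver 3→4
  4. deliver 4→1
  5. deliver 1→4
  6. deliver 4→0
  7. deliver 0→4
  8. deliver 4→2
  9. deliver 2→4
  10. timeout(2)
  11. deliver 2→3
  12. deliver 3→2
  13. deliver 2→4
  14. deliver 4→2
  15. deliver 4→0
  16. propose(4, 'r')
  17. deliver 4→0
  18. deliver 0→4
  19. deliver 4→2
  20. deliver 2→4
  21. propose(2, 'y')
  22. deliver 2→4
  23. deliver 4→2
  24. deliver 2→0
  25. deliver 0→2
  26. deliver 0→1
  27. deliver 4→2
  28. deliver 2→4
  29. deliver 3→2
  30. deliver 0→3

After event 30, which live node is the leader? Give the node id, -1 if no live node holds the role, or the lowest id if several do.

2

after 1 — timeout(4): n4:cand/b9/[-]
after 2 — deliver 4→3: n3:foll/b9/[-]
after 3 — deliver 3→4: ·
after 4 — deliver 4→1: n1:foll/b9/[-]
after 5 — deliver 1→4: n4:lead/b9/[-]
after 6 — deliver 4→0: n0:foll/b9/[-]
after 7 — deliver 0→4: ·
after 8 — deliver 4→2: n2:foll/b9/[-]
after 9 — deliver 2→4: ·
after 10 — timeout(2): n2:cand/b12/[-]
after 11 — deliver 2→3: n3:foll/b12/[-]
after 12 — deliver 3→2: ·
after 13 — deliver 2→4: n4:foll/b12/[-]
after 14 — deliver 4→2: n2:lead/b12/[-]
after 15 — deliver 4→0: ·
after 16 — propose(4,'r'): ·
after 17 — deliver 4→0: ·
after 18 — deliver 0→4: ·
after 19 — deliver 4→2: ·
after 20 — deliver 2→4: ·
after 21 — propose(2,'y'): ·
after 22 — deliver 2→4: n4:foll/b12/[y]
after 23 — deliver 4→2: ·
after 24 — deliver 2→0: n0:foll/b12/[-]
after 25 — deliver 0→2: ·
after 26 — deliver 0→1: ·
after 27 — deliver 4→2: ·
after 28 — deliver 2→4: ·
after 29 — deliver 3→2: ·
after 30 — deliver 0→3: ·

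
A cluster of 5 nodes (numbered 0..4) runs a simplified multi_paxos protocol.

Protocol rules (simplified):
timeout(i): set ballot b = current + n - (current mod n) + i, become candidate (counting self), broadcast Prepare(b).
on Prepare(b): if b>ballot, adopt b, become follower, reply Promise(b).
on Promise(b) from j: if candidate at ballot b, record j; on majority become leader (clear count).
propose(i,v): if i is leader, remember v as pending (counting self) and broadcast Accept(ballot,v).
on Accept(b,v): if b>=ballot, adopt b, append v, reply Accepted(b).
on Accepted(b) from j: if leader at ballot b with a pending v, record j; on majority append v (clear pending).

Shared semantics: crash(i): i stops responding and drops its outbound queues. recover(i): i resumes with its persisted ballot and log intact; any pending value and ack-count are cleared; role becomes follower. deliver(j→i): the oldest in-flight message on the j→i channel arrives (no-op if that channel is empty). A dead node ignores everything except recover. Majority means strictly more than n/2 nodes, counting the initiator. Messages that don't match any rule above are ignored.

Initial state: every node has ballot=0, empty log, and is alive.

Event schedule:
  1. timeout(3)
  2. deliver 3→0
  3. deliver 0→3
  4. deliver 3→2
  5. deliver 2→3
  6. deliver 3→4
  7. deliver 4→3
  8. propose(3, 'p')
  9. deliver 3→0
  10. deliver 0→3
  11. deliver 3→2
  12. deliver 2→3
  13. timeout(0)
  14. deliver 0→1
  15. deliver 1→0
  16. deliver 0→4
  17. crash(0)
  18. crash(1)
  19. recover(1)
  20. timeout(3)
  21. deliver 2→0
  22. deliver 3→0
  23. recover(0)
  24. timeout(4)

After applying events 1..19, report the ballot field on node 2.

after 1 — timeout(3): n3:cand/b8/[-]
after 2 — deliver 3→0: n0:foll/b8/[-]
after 3 — deliver 0→3: ·
after 4 — deliver 3→2: n2:foll/b8/[-]
after 5 — deliver 2→3: n3:lead/b8/[-]
after 6 — deliver 3→4: n4:foll/b8/[-]
after 7 — deliver 4→3: ·
after 8 — propose(3,'p'): ·
after 9 — deliver 3→0: n0:foll/b8/[p]
after 10 — deliver 0→3: ·
after 11 — deliver 3→2: n2:foll/b8/[p]
after 12 — deliver 2→3: n3:lead/b8/[p]
after 13 — timeout(0): n0:cand/b10/[p]
after 14 — deliver 0→1: n1:foll/b10/[-]
after 15 — deliver 1→0: ·
after 16 — deliver 0→4: n4:foll/b10/[-]
after 17 — crash(0): n0:✗cand/b10/[p]
after 18 — crash(1): n1:✗foll/b10/[-]
after 19 — recover(1): n1:foll/b10/[-]

8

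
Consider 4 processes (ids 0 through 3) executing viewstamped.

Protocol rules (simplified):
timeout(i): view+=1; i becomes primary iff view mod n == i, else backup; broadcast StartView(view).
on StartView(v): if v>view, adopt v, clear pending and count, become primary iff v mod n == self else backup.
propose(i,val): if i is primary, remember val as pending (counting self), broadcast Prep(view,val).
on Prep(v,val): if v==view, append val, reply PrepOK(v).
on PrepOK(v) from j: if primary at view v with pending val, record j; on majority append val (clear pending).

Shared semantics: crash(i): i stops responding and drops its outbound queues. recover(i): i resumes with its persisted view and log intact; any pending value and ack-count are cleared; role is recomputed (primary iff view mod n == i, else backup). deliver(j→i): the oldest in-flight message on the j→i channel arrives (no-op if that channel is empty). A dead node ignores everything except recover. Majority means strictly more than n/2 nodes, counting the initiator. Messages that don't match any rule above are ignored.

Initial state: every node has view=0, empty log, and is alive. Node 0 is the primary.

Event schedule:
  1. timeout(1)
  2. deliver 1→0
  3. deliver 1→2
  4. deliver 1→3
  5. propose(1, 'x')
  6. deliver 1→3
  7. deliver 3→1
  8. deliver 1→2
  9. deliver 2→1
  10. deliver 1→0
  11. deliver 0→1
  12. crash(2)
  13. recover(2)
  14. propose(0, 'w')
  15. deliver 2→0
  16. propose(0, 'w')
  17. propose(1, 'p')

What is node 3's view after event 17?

after 1 — timeout(1): n1:prim/v1/[-]
after 2 — deliver 1→0: n0:back/v1/[-]
after 3 — deliver 1→2: n2:back/v1/[-]
after 4 — deliver 1→3: n3:back/v1/[-]
after 5 — propose(1,'x'): ·
after 6 — deliver 1→3: n3:back/v1/[x]
after 7 — deliver 3→1: ·
after 8 — deliver 1→2: n2:back/v1/[x]
after 9 — deliver 2→1: n1:prim/v1/[x]
after 10 — deliver 1→0: n0:back/v1/[x]
after 11 — deliver 0→1: ·
after 12 — crash(2): n2:✗back/v1/[x]
after 13 — recover(2): n2:back/v1/[x]
after 14 — propose(0,'w'): ·
after 15 — deliver 2→0: ·
after 16 — propose(0,'w'): ·
after 17 — propose(1,'p'): ·

1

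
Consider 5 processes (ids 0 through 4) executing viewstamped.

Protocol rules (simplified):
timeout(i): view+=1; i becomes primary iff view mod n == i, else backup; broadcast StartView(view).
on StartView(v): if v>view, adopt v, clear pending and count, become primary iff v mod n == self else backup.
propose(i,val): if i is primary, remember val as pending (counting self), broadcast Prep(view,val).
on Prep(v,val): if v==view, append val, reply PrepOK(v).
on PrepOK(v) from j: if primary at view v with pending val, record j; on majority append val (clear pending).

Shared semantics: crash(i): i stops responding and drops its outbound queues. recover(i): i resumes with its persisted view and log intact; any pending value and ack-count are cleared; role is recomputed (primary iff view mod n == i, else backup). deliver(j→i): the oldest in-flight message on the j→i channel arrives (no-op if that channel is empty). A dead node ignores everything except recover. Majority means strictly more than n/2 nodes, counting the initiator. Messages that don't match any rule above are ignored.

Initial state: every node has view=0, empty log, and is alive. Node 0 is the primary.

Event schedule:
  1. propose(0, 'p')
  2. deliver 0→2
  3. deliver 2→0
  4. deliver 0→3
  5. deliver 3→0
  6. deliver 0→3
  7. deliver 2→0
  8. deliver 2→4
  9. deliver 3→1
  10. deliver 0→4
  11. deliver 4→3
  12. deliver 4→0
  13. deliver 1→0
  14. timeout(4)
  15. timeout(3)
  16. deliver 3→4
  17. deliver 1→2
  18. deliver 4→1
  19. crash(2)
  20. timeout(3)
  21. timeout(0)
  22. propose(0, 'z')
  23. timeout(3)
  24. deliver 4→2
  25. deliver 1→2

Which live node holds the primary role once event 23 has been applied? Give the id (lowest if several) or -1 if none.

1. propose(0,'p'):  nop
2. deliver 0→2:  <2:back v0 p>
3. deliver 2→0:  nop
4. deliver 0→3:  <3:back v0 p>
5. deliver 3→0:  <0:prim v0 p>
6. deliver 0→3:  nop
7. deliver 2→0:  nop
8. deliver 2→4:  nop
9. deliver 3→1:  nop
10. deliver 0→4:  <4:back v0 p>
11. deliver 4→3:  nop
12. deliver 4→0:  nop
13. deliver 1→0:  nop
14. timeout(4):  <4:back v1 p>
15. timeout(3):  <3:back v1 p>
16. deliver 3→4:  nop
17. deliver 1→2:  nop
18. deliver 4→1:  <1:prim v1 ->
19. crash(2):  <2:✗back v0 p>
20. timeout(3):  <3:back v2 p>
21. timeout(0):  <0:back v1 p>
22. propose(0,'z'):  nop
23. timeout(3):  <3:prim v3 p>

1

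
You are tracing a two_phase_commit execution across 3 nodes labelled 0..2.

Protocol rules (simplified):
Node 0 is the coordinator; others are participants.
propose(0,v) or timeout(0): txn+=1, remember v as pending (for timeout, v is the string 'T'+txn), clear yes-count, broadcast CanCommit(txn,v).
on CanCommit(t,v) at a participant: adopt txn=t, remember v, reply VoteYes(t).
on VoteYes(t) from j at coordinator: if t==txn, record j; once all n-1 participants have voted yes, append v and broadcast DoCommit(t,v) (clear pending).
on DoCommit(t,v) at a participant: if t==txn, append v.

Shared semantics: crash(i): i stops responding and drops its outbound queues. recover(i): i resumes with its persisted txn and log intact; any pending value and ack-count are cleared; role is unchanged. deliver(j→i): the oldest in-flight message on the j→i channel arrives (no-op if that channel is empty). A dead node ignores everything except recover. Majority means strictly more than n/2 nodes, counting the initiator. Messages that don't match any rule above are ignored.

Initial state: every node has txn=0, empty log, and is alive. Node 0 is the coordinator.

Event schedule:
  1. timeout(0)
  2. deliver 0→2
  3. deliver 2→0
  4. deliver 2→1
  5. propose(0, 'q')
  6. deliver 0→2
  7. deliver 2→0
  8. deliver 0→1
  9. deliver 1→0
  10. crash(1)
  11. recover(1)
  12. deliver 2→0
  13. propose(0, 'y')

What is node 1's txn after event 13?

1

1. timeout(0):  <0:coor t1 ->
2. deliver 0→2:  <2:part t1 ->
3. deliver 2→0:  nop
4. deliver 2→1:  nop
5. propose(0,'q'):  <0:coor t2 ->
6. deliver 0→2:  <2:part t2 ->
7. deliver 2→0:  nop
8. deliver 0→1:  <1:part t1 ->
9. deliver 1→0:  nop
10. crash(1):  <1:✗part t1 ->
11. recover(1):  <1:part t1 ->
12. deliver 2→0:  nop
13. propose(0,'y'):  <0:coor t3 ->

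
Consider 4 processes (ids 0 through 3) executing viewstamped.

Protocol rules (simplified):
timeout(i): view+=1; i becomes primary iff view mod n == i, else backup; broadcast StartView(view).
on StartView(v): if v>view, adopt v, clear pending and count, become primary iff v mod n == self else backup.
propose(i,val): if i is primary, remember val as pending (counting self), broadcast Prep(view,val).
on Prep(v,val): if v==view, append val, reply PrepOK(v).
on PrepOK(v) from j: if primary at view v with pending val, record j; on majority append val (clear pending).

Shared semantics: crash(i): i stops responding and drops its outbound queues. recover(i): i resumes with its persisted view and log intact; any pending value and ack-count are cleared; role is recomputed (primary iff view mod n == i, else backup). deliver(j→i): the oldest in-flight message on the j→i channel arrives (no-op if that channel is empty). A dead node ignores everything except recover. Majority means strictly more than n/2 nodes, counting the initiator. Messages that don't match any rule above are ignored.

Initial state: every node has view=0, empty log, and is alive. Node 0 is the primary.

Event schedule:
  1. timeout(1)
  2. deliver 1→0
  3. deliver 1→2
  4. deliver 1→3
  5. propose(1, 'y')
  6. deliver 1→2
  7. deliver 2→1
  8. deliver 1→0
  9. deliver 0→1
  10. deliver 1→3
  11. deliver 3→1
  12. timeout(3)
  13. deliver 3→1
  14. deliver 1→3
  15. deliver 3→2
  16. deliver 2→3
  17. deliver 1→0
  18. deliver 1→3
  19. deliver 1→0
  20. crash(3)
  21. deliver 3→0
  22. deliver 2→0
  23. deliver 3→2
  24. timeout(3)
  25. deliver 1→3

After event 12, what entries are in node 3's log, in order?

1. timeout(1):  <1:prim v1 ->
2. deliver 1→0:  <0:back v1 ->
3. deliver 1→2:  <2:back v1 ->
4. deliver 1→3:  <3:back v1 ->
5. propose(1,'y'):  nop
6. deliver 1→2:  <2:back v1 y>
7. deliver 2→1:  nop
8. deliver 1→0:  <0:back v1 y>
9. deliver 0→1:  <1:prim v1 y>
10. deliver 1→3:  <3:back v1 y>
11. deliver 3→1:  nop
12. timeout(3):  <3:back v2 y>

y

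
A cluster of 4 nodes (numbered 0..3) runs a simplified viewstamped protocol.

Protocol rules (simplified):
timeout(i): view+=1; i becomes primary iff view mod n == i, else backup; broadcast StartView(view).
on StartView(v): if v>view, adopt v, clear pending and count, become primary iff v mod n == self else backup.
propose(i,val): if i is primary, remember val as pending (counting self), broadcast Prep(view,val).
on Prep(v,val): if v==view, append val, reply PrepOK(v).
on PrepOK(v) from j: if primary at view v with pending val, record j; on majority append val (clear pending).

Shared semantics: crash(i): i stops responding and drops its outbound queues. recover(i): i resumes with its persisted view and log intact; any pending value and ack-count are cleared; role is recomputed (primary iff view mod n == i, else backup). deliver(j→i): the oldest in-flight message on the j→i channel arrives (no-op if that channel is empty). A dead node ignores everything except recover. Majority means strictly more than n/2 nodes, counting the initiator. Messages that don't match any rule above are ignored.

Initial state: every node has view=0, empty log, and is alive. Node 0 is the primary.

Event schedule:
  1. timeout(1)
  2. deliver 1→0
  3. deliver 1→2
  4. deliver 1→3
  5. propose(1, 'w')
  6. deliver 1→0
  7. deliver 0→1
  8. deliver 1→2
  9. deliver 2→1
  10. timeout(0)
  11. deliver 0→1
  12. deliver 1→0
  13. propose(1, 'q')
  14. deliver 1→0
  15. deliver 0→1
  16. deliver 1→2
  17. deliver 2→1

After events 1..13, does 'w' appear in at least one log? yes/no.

[1] timeout(1) → N1(prim v1 [-])
[2] deliver 1→0 → N0(back v1 [-])
[3] deliver 1→2 → N2(back v1 [-])
[4] deliver 1→3 → N3(back v1 [-])
[5] propose(1,'w') → ∅
[6] deliver 1→0 → N0(back v1 [w])
[7] deliver 0→1 → ∅
[8] deliver 1→2 → N2(back v1 [w])
[9] deliver 2→1 → N1(prim v1 [w])
[10] timeout(0) → N0(back v2 [w])
[11] deliver 0→1 → N1(back v2 [w])
[12] deliver 1→0 → ∅
[13] propose(1,'q') → ∅

yes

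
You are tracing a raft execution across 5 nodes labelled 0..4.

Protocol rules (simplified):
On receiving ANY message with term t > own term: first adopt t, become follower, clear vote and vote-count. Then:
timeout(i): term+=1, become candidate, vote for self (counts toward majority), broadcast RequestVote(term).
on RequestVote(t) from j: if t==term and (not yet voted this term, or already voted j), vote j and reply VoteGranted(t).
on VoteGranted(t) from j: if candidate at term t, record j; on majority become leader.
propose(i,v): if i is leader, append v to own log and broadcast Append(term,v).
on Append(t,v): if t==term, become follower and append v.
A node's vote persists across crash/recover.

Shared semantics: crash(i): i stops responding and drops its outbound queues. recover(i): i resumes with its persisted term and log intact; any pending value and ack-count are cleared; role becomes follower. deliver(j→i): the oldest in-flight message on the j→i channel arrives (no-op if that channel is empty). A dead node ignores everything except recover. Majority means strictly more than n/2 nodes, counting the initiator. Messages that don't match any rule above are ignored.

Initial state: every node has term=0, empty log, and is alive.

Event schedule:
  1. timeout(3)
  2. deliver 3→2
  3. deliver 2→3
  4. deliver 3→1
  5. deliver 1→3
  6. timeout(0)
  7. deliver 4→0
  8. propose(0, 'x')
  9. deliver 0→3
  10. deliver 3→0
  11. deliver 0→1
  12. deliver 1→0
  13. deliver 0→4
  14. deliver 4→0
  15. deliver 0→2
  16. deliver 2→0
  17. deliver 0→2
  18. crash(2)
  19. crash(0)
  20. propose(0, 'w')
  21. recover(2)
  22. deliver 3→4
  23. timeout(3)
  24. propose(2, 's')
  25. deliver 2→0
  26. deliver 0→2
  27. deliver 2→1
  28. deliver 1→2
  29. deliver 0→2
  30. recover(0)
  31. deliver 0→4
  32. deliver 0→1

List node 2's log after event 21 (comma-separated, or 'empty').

step 1 timeout(3): 3={cand,t=1,log=-}
step 2 deliver 3→2: 2={foll,t=1,log=-}
step 3 deliver 2→3: —
step 4 deliver 3→1: 1={foll,t=1,log=-}
step 5 deliver 1→3: 3={lead,t=1,log=-}
step 6 timeout(0): 0={cand,t=1,log=-}
step 7 deliver 4→0: —
step 8 propose(0,'x'): —
step 9 deliver 0→3: —
step 10 deliver 3→0: —
step 11 deliver 0→1: —
step 12 deliver 1→0: —
step 13 deliver 0→4: 4={foll,t=1,log=-}
step 14 deliver 4→0: —
step 15 deliver 0→2: —
step 16 deliver 2→0: —
step 17 deliver 0→2: —
step 18 crash(2): 2={✗foll,t=1,log=-}
step 19 crash(0): 0={✗cand,t=1,log=-}
step 20 propose(0,'w'): —
step 21 recover(2): 2={foll,t=1,log=-}

empty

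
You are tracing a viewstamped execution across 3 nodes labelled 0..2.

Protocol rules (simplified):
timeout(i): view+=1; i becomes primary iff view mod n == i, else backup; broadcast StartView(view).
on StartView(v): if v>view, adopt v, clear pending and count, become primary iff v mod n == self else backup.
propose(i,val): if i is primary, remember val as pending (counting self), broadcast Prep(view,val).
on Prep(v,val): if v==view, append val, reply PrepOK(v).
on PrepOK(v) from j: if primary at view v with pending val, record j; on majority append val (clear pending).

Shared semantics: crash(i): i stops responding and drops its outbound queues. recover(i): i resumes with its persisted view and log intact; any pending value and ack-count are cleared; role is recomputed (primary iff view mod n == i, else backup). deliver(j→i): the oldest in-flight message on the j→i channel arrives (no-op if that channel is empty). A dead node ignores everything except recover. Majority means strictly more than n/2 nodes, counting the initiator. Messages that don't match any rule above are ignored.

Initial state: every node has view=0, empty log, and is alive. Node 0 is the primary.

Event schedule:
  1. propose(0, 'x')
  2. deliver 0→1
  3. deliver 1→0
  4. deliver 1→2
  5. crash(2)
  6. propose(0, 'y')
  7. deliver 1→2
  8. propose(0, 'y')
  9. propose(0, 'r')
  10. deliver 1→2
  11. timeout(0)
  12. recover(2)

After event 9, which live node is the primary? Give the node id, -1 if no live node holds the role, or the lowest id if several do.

0

e1 propose(0,'x'): ·
e2 deliver 0→1: 1[back,v=0,x]
e3 deliver 1→0: 0[prim,v=0,x]
e4 deliver 1→2: ·
e5 crash(2): 2[✗back,v=0,-]
e6 propose(0,'y'): ·
e7 deliver 1→2: ·
e8 propose(0,'y'): ·
e9 propose(0,'r'): ·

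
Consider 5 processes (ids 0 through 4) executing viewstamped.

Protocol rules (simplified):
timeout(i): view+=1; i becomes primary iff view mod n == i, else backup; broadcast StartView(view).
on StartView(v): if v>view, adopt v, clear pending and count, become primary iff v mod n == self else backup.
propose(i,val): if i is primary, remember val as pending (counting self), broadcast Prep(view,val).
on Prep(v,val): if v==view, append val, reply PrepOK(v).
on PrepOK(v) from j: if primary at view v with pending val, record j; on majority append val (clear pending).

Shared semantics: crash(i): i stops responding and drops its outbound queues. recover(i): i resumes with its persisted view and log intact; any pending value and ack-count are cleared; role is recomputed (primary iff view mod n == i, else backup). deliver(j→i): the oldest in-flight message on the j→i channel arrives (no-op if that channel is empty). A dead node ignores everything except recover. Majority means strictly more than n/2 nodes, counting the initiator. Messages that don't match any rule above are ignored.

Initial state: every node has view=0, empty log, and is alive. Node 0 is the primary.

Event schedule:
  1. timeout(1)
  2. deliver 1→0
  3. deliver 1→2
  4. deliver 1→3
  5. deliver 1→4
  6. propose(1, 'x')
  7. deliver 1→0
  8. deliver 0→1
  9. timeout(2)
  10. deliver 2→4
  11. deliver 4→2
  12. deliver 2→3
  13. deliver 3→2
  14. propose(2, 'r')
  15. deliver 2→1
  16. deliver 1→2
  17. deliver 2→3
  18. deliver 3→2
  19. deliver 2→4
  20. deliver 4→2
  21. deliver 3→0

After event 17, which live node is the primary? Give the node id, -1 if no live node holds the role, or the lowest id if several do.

2

1. timeout(1):  <1:prim v1 ->
2. deliver 1→0:  <0:back v1 ->
3. deliver 1→2:  <2:back v1 ->
4. deliver 1→3:  <3:back v1 ->
5. deliver 1→4:  <4:back v1 ->
6. propose(1,'x'):  nop
7. deliver 1→0:  <0:back v1 x>
8. deliver 0→1:  nop
9. timeout(2):  <2:prim v2 ->
10. deliver 2→4:  <4:back v2 ->
11. deliver 4→2:  nop
12. deliver 2→3:  <3:back v2 ->
13. deliver 3→2:  nop
14. propose(2,'r'):  nop
15. deliver 2→1:  <1:back v2 ->
16. deliver 1→2:  nop
17. deliver 2→3:  <3:back v2 r>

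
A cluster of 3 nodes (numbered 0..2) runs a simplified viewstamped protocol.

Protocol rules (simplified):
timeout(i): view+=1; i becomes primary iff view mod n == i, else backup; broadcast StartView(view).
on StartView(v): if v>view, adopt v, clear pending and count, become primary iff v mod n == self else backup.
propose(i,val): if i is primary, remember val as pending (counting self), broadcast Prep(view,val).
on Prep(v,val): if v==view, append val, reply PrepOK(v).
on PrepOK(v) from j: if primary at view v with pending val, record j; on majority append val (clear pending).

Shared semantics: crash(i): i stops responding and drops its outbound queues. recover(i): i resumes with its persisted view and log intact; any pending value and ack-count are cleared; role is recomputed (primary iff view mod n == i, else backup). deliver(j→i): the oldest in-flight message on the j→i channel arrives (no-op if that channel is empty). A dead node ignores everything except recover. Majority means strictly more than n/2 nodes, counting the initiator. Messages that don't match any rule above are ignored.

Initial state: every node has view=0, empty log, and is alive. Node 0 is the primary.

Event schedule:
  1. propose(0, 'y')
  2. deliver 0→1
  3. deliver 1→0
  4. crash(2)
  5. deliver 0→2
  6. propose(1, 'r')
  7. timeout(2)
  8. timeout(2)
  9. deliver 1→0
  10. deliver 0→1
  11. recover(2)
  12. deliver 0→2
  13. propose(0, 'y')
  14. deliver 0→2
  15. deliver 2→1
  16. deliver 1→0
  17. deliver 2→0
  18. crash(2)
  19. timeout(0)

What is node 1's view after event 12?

0

e1 propose(0,'y'): ·
e2 deliver 0→1: 1[back,v=0,y]
e3 deliver 1→0: 0[prim,v=0,y]
e4 crash(2): 2[✗back,v=0,-]
e5 deliver 0→2: ·
e6 propose(1,'r'): ·
e7 timeout(2): ·
e8 timeout(2): ·
e9 deliver 1→0: ·
e10 deliver 0→1: ·
e11 recover(2): 2[back,v=0,-]
e12 deliver 0→2: 2[back,v=0,y]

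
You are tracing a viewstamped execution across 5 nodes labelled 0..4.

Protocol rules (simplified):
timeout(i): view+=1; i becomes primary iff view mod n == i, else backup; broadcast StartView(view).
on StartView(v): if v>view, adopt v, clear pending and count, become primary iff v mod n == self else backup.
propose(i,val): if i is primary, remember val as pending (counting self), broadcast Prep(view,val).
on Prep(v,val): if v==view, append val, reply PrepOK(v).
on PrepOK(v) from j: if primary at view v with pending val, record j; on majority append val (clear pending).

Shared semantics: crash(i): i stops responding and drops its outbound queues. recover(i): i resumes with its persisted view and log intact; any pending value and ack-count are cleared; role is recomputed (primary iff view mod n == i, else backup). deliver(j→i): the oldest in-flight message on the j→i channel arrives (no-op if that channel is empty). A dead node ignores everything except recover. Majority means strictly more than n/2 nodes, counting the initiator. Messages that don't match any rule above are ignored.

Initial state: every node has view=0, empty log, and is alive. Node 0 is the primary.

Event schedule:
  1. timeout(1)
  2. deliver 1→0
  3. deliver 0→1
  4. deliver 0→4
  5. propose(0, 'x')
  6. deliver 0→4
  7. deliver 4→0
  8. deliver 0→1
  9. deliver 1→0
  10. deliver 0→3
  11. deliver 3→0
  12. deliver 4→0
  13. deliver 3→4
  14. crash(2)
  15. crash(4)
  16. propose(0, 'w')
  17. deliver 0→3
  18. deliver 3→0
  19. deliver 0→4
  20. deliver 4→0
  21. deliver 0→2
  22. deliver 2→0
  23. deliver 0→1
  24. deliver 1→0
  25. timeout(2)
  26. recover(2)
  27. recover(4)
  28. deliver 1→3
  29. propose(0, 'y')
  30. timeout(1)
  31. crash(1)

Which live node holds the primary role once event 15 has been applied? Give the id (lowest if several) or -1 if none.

after 1 — timeout(1): n1:prim/v1/[-]
after 2 — deliver 1→0: n0:back/v1/[-]
after 3 — deliver 0→1: ·
after 4 — deliver 0→4: ·
after 5 — propose(0,'x'): ·
after 6 — deliver 0→4: ·
after 7 — deliver 4→0: ·
after 8 — deliver 0→1: ·
after 9 — deliver 1→0: ·
after 10 — deliver 0→3: ·
after 11 — deliver 3→0: ·
after 12 — deliver 4→0: ·
after 13 — deliver 3→4: ·
after 14 — crash(2): n2:✗back/v0/[-]
after 15 — crash(4): n4:✗back/v0/[-]

1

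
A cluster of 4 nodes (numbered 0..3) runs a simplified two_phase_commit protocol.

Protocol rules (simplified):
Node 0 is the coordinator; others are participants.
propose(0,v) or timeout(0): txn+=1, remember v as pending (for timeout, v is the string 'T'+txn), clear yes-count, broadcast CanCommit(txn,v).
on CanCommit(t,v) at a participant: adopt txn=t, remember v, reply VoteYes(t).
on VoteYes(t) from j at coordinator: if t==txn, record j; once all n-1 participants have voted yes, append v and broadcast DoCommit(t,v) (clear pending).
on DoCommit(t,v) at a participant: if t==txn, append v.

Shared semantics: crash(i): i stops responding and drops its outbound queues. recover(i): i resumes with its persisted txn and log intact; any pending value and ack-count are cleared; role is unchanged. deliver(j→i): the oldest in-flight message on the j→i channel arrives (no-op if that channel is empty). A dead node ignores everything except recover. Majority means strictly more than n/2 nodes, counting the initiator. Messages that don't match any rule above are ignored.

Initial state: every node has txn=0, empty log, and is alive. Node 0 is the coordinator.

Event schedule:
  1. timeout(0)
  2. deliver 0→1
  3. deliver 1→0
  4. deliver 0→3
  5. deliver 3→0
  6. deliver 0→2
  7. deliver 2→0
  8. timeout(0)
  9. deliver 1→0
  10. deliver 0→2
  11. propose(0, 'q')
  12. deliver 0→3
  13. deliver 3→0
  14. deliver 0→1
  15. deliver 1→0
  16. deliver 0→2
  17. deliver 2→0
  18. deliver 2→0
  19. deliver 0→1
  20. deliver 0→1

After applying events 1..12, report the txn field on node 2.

step 1 timeout(0): 0={coor,t=1,log=-}
step 2 deliver 0→1: 1={part,t=1,log=-}
step 3 deliver 1→0: —
step 4 deliver 0→3: 3={part,t=1,log=-}
step 5 deliver 3→0: —
step 6 deliver 0→2: 2={part,t=1,log=-}
step 7 deliver 2→0: 0={coor,t=1,log=T1}
step 8 timeout(0): 0={coor,t=2,log=T1}
step 9 deliver 1→0: —
step 10 deliver 0→2: 2={part,t=1,log=T1}
step 11 propose(0,'q'): 0={coor,t=3,log=T1}
step 12 deliver 0→3: 3={part,t=1,log=T1}

1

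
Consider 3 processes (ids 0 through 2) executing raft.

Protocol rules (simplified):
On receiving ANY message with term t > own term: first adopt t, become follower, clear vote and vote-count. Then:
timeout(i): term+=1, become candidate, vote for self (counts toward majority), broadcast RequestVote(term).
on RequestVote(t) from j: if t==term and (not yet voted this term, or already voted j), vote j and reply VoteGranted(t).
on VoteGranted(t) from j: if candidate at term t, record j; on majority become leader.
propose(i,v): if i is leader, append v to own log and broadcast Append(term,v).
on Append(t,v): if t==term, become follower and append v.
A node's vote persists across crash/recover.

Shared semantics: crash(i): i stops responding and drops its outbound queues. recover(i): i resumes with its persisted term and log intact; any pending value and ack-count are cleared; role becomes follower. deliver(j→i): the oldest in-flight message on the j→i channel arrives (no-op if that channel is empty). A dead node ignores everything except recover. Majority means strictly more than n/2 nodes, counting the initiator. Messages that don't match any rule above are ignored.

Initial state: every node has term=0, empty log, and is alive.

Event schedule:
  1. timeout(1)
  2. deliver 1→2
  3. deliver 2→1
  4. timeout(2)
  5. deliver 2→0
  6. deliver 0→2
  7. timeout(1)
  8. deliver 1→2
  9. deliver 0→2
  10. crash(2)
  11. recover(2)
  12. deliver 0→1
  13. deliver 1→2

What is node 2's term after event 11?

1. timeout(1):  <1:cand t1 ->
2. deliver 1→2:  <2:foll t1 ->
3. deliver 2→1:  <1:lead t1 ->
4. timeout(2):  <2:cand t2 ->
5. deliver 2→0:  <0:foll t2 ->
6. deliver 0→2:  <2:lead t2 ->
7. timeout(1):  <1:cand t2 ->
8. deliver 1→2:  nop
9. deliver 0→2:  nop
10. crash(2):  <2:✗lead t2 ->
11. recover(2):  <2:foll t2 ->

2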